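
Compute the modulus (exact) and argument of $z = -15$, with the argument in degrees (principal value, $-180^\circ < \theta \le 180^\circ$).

|z| = sqrt((-15)^2 + 0^2) = 15
b = 0 and a < 0, so z lies on the negative real axis: arg(z) = 180°


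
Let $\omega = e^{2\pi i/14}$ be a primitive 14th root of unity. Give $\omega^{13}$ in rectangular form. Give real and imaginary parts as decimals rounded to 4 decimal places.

ω^13 = e^(2πi·13/14) = e^(i·13π/7)
= cos(13π/7) + i sin(13π/7)
= 0.9010 - 0.4339i


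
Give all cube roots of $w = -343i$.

|w| = 343, arg(w) = 270°
Root modulus = 343^(1/3) = 7
Root arguments: θ_k = (270° + 360°k)/3 for k = 0, 1, ..., 2
Roots: 7i, -7*sqrt(3)/2 - (7/2)i, 7*sqrt(3)/2 - (7/2)i


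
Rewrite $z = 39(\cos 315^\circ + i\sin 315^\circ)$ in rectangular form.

a = r cos θ = 39 * sqrt(2)/2 = 39*sqrt(2)/2
b = r sin θ = 39 * -sqrt(2)/2 = -39*sqrt(2)/2
z = 39*sqrt(2)/2 - (39*sqrt(2)/2)i


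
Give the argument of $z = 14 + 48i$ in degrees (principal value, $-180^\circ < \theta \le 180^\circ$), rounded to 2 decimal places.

θ = arctan(b/a) = arctan(48/14) (quadrant-adjusted) = 73.74°


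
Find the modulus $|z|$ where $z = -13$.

|z| = sqrt(a^2 + b^2) = sqrt((-13)^2 + 0^2) = sqrt(169) = 13


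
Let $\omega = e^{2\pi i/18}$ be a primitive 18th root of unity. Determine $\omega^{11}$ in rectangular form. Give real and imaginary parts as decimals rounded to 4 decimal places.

ω^11 = e^(2πi·11/18) = e^(i·11π/9)
= cos(11π/9) + i sin(11π/9)
= -0.7660 - 0.6428i


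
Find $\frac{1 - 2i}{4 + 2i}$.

Multiply numerator and denominator by conjugate (4 - 2i):
= (1 - 2i)(4 - 2i) / (4^2 + 2^2)
= (-10i) / 20
Divide through by 10: (-i) / 2
= 0 - (1/2)i


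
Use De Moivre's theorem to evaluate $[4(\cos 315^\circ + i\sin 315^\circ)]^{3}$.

By De Moivre: z^n = r^n(cos(nθ) + i sin(nθ))
= 4^3(cos(3*315°) + i sin(3*315°))
= 64(cos 225° + i sin 225°)
= -32*sqrt(2) - 32*sqrt(2)i


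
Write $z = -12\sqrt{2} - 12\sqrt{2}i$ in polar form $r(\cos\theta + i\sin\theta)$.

r = |z| = sqrt(a^2 + b^2) = sqrt((-12*sqrt(2))^2 + (-12*sqrt(2))^2) = sqrt(288 + 288) = sqrt(576) = 24
θ = arctan(b/a) = arctan(-16.9706/-16.9706) (quadrant-adjusted) = 225°
z = 24(cos 225° + i sin 225°)


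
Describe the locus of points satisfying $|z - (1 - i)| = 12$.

|z - z0| = r describes a circle centered at z0 with radius r
Here z0 = 1 - i and r = 12
Locus: Circle centered at (1, -1) with radius 12


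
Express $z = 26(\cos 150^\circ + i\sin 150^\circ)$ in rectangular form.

a = r cos θ = 26 * -sqrt(3)/2 = -13*sqrt(3)
b = r sin θ = 26 * 1/2 = 13
z = -13*sqrt(3) + 13i


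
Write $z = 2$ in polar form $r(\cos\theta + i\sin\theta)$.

r = |z| = sqrt(a^2 + b^2) = sqrt((2)^2 + (0)^2) = sqrt(4 + 0) = sqrt(4) = 2
b = 0 and a > 0, so z lies on the positive real axis: θ = 0°
z = 2(cos 0° + i sin 0°)


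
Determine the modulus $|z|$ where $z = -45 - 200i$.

|z| = sqrt(a^2 + b^2) = sqrt((-45)^2 + (-200)^2) = sqrt(42025) = 205


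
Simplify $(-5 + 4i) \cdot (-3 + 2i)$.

(a1*a2 - b1*b2) + (a1*b2 + b1*a2)i
= (15 - 8) + (-10 + (-12))i
= 7 - 22i


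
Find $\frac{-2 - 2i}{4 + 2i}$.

Multiply numerator and denominator by conjugate (4 - 2i):
= (-2 - 2i)(4 - 2i) / (4^2 + 2^2)
= (-12 - 4i) / 20
Divide through by 4: (-3 - i) / 5
= -3/5 - (1/5)i


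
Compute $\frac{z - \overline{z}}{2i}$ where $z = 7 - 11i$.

z - conjugate(z) = 2bi
(z - conjugate(z))/(2i) = 2bi/(2i) = b = -11


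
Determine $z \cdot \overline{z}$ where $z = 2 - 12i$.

z * conjugate(z) = |z|^2 = a^2 + b^2
= 2^2 + (-12)^2 = 148


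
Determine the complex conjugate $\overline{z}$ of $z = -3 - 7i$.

If z = a + bi, then conjugate(z) = a - bi
conjugate(-3 - 7i) = -3 + 7i


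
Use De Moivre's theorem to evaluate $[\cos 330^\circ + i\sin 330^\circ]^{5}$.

By De Moivre: z^n = r^n(cos(nθ) + i sin(nθ))
= 1^5(cos(5*330°) + i sin(5*330°))
= 1(cos 210° + i sin 210°)
= -sqrt(3)/2 - (1/2)i


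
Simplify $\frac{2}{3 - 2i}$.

Multiply numerator and denominator by conjugate (3 + 2i):
= (2)(3 + 2i) / (3^2 + (-2)^2)
= (6 + 4i) / 13
= 6/13 + (4/13)i


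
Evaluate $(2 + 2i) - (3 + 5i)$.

(2 - 3) + (2 - 5)i = -1 - 3i


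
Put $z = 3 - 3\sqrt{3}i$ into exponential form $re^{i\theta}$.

r = |z| = sqrt((3)^2 + (-3*sqrt(3))^2) = sqrt(9 + 27) = sqrt(36) = 6
θ = arctan(b/a) = arctan(-5.1962/3) (quadrant-adjusted) = -60° = -π/3
z = 6e^(-i*π/3)


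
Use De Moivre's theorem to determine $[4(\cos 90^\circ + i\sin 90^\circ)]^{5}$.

By De Moivre: z^n = r^n(cos(nθ) + i sin(nθ))
= 4^5(cos(5*90°) + i sin(5*90°))
= 1024(cos 90° + i sin 90°)
= 1024i


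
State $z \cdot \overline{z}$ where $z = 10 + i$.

z * conjugate(z) = |z|^2 = a^2 + b^2
= 10^2 + 1^2 = 101


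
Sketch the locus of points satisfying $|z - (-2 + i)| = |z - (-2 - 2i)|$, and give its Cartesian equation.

|z - z1| = |z - z2| means z is equidistant from z1 and z2,
i.e. the perpendicular bisector of the segment from (-2, 1) to (-2, -2) (midpoint (-2, -1/2)).
With z = x + yi, square both sides:
(x - (-2))^2 + (y - 1)^2 = (x - (-2))^2 + (y - (-2))^2
The x^2 and y^2 terms cancel: 0x + (-6)y = 8 - 5 = 3
Simplify: y = -1/2
Locus: Perpendicular bisector of the segment from (-2, 1) to (-2, -2): the line y = -1/2


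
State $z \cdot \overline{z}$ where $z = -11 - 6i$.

z * conjugate(z) = |z|^2 = a^2 + b^2
= (-11)^2 + (-6)^2 = 157


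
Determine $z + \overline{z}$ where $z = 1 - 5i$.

z + conjugate(z) = (a + bi) + (a - bi) = 2a
= 2 * 1 = 2


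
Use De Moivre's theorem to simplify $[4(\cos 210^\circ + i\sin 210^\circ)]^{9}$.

By De Moivre: z^n = r^n(cos(nθ) + i sin(nθ))
= 4^9(cos(9*210°) + i sin(9*210°))
= 262144(cos 90° + i sin 90°)
= 262144i


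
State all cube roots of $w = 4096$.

|w| = 4096, arg(w) = 0°
Root modulus = 4096^(1/3) = 16
Root arguments: θ_k = (0° + 360°k)/3 for k = 0, 1, ..., 2
Roots: 16, -8 + 8*sqrt(3)i, -8 - 8*sqrt(3)i


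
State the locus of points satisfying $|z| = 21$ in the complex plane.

|z| = 21 means sqrt(x^2 + y^2) = 21
This is a circle of radius 21 centered at the origin


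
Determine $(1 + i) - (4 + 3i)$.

(1 - 4) + (1 - 3)i = -3 - 2i


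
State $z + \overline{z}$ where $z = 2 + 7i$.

z + conjugate(z) = (a + bi) + (a - bi) = 2a
= 2 * 2 = 4


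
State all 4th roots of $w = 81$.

|w| = 81, arg(w) = 0°
Root modulus = 81^(1/4) = 3
Root arguments: θ_k = (0° + 360°k)/4 for k = 0, 1, ..., 3
Roots: 3, 3i, -3, -3i


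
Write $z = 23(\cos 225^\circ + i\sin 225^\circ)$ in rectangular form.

a = r cos θ = 23 * -sqrt(2)/2 = -23*sqrt(2)/2
b = r sin θ = 23 * -sqrt(2)/2 = -23*sqrt(2)/2
z = -23*sqrt(2)/2 - (23*sqrt(2)/2)i


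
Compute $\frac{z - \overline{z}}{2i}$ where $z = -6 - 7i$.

z - conjugate(z) = 2bi
(z - conjugate(z))/(2i) = 2bi/(2i) = b = -7


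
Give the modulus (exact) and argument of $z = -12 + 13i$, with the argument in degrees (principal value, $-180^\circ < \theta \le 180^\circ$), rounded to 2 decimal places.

|z| = sqrt((-12)^2 + 13^2) = sqrt(313)
arg(z) = arctan(b/a) = arctan(13/-12) (quadrant-adjusted) = 132.71°


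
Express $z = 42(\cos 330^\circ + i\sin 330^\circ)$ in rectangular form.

a = r cos θ = 42 * sqrt(3)/2 = 21*sqrt(3)
b = r sin θ = 42 * -1/2 = -21
z = 21*sqrt(3) - 21i


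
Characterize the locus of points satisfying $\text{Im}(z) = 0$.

Im(z) = y where z = x + yi; the equation y = 0 is satisfied by all points with that y-coordinate
Locus: Horizontal line y = 0


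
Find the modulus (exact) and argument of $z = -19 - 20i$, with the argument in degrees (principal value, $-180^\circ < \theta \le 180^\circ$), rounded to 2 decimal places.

|z| = sqrt((-19)^2 + (-20)^2) = sqrt(761)
arg(z) = arctan(b/a) = arctan(-20/-19) (quadrant-adjusted) = -133.53°


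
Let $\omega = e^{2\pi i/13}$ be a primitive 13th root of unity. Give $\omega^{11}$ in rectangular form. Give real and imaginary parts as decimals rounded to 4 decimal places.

ω^11 = e^(2πi·11/13) = e^(i·22π/13)
= cos(22π/13) + i sin(22π/13)
= 0.5681 - 0.8230i


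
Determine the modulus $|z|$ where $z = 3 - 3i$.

|z| = sqrt(a^2 + b^2) = sqrt(3^2 + (-3)^2) = sqrt(18) = sqrt(18)


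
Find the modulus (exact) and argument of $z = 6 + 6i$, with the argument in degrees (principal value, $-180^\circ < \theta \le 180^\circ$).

|z| = sqrt(6^2 + 6^2) = sqrt(72)
arg(z) = arctan(b/a) = arctan(6/6) (quadrant-adjusted) = 45°


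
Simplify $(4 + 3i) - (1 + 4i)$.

(4 - 1) + (3 - 4)i = 3 - i


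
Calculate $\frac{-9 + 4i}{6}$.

Divisor is real, so divide each part by 6:
= -3/2 + (2/3)i


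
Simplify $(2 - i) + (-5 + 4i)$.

(2 + (-5)) + (-1 + 4)i = -3 + 3i


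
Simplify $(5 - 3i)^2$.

(a + bi)^2 = a^2 - b^2 + 2abi
= 5^2 - (-3)^2 + 2*5*(-3)i
= 16 - 30i


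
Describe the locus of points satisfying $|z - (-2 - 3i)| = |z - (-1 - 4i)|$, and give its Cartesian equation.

|z - z1| = |z - z2| means z is equidistant from z1 and z2,
i.e. the perpendicular bisector of the segment from (-2, -3) to (-1, -4) (midpoint (-3/2, -7/2)).
With z = x + yi, square both sides:
(x - (-2))^2 + (y - (-3))^2 = (x - (-1))^2 + (y - (-4))^2
The x^2 and y^2 terms cancel: 2x + (-2)y = 17 - 13 = 4
Simplify: x - y = 2
Locus: Perpendicular bisector of the segment from (-2, -3) to (-1, -4): the line x - y = 2


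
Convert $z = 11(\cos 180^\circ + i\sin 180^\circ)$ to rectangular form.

a = r cos θ = 11 * -1 = -11
b = r sin θ = 11 * 0 = 0
z = -11


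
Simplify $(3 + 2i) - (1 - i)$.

(3 - 1) + (2 - (-1))i = 2 + 3i


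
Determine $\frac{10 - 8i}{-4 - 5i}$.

Multiply numerator and denominator by conjugate (-4 + 5i):
= (10 - 8i)(-4 + 5i) / ((-4)^2 + (-5)^2)
= (82i) / 41
= 2i


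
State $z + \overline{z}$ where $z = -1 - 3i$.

z + conjugate(z) = (a + bi) + (a - bi) = 2a
= 2 * (-1) = -2


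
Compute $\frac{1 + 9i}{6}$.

Divisor is real, so divide each part by 6:
= 1/6 + (3/2)i


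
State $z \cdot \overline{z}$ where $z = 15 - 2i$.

z * conjugate(z) = |z|^2 = a^2 + b^2
= 15^2 + (-2)^2 = 229


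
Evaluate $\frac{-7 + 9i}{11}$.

Divisor is real, so divide each part by 11:
= -7/11 + (9/11)i


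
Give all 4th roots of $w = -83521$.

|w| = 83521, arg(w) = 180°
Root modulus = 83521^(1/4) = 17
Root arguments: θ_k = (180° + 360°k)/4 for k = 0, 1, ..., 3
Roots: 17*sqrt(2)/2 + (17*sqrt(2)/2)i, -17*sqrt(2)/2 + (17*sqrt(2)/2)i, -17*sqrt(2)/2 - (17*sqrt(2)/2)i, 17*sqrt(2)/2 - (17*sqrt(2)/2)i


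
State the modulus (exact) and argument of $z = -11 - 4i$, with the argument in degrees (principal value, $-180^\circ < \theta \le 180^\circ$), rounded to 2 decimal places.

|z| = sqrt((-11)^2 + (-4)^2) = sqrt(137)
arg(z) = arctan(b/a) = arctan(-4/-11) (quadrant-adjusted) = -160.02°


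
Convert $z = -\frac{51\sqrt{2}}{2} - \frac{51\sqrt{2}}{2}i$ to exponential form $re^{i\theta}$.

r = |z| = sqrt((-51*sqrt(2)/2)^2 + (-51*sqrt(2)/2)^2) = sqrt(2601/2 + 2601/2) = sqrt(2601) = 51
θ = arctan(b/a) = arctan(-36.0624/-36.0624) (quadrant-adjusted) = 225° = 5π/4
z = 51e^(i*5π/4)


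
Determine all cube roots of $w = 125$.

|w| = 125, arg(w) = 0°
Root modulus = 125^(1/3) = 5
Root arguments: θ_k = (0° + 360°k)/3 for k = 0, 1, ..., 2
Roots: 5, -5/2 + (5*sqrt(3)/2)i, -5/2 - (5*sqrt(3)/2)i


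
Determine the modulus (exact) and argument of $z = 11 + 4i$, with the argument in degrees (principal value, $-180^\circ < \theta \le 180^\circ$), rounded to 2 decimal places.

|z| = sqrt(11^2 + 4^2) = sqrt(137)
arg(z) = arctan(b/a) = arctan(4/11) (quadrant-adjusted) = 19.98°


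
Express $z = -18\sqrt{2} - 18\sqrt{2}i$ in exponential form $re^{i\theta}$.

r = |z| = sqrt((-18*sqrt(2))^2 + (-18*sqrt(2))^2) = sqrt(648 + 648) = sqrt(1296) = 36
θ = arctan(b/a) = arctan(-25.4558/-25.4558) (quadrant-adjusted) = -135° = -3π/4
z = 36e^(-i*3π/4)


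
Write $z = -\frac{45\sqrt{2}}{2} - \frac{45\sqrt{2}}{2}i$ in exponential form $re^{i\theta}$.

r = |z| = sqrt((-45*sqrt(2)/2)^2 + (-45*sqrt(2)/2)^2) = sqrt(2025/2 + 2025/2) = sqrt(2025) = 45
θ = arctan(b/a) = arctan(-31.8198/-31.8198) (quadrant-adjusted) = -135° = -3π/4
z = 45e^(-i*3π/4)


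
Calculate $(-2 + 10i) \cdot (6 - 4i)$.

(a1*a2 - b1*b2) + (a1*b2 + b1*a2)i
= (-12 - (-40)) + (8 + 60)i
= 28 + 68i


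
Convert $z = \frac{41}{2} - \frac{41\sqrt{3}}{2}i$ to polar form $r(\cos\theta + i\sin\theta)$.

r = |z| = sqrt(a^2 + b^2) = sqrt((41/2)^2 + (-41*sqrt(3)/2)^2) = sqrt(1681/4 + 5043/4) = sqrt(1681) = 41
θ = arctan(b/a) = arctan(-35.507/20.5) (quadrant-adjusted) = 300°
z = 41(cos 300° + i sin 300°)


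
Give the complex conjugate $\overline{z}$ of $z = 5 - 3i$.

If z = a + bi, then conjugate(z) = a - bi
conjugate(5 - 3i) = 5 + 3i


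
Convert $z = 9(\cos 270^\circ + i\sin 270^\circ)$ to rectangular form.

a = r cos θ = 9 * 0 = 0
b = r sin θ = 9 * -1 = -9
z = -9i


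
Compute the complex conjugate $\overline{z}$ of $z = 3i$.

If z = a + bi, then conjugate(z) = a - bi
conjugate(3i) = -3i


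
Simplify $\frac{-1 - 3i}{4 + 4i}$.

Multiply numerator and denominator by conjugate (4 - 4i):
= (-1 - 3i)(4 - 4i) / (4^2 + 4^2)
= (-16 - 8i) / 32
Divide through by 8: (-2 - i) / 4
= -1/2 - (1/4)i


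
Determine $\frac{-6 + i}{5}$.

Divisor is real, so divide each part by 5:
= -6/5 + (1/5)i


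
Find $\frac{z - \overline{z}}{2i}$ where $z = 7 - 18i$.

z - conjugate(z) = 2bi
(z - conjugate(z))/(2i) = 2bi/(2i) = b = -18


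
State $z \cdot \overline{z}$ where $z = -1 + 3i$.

z * conjugate(z) = |z|^2 = a^2 + b^2
= (-1)^2 + 3^2 = 10


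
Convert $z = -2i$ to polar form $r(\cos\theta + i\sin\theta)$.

r = |z| = sqrt(a^2 + b^2) = sqrt((0)^2 + (-2)^2) = sqrt(0 + 4) = sqrt(4) = 2
a = 0 and b < 0, so z lies on the negative imaginary axis: θ = 270°
z = 2(cos 270° + i sin 270°)


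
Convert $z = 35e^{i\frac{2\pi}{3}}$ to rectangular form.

a = r cos θ = 35 * -1/2 = -35/2
b = r sin θ = 35 * sqrt(3)/2 = 35*sqrt(3)/2
z = -35/2 + (35*sqrt(3)/2)i


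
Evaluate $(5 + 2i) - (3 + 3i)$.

(5 - 3) + (2 - 3)i = 2 - i


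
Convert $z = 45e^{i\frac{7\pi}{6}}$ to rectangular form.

a = r cos θ = 45 * -sqrt(3)/2 = -45*sqrt(3)/2
b = r sin θ = 45 * -1/2 = -45/2
z = -45*sqrt(3)/2 - (45/2)i


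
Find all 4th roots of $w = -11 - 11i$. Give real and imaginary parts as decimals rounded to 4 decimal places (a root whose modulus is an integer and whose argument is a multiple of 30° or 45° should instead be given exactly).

|w| = sqrt(242) ≈ 15.556349, arg(w) = 225°
Root modulus = sqrt(242)^(1/4) ≈ 1.985989
Root arguments: θ_k = (225° + 360°k)/4 for k = 0, 1, ..., 3
Compute each root as (root modulus)(cos θ_k + i sin θ_k) using full-precision intermediates, then round to 4 decimal places.
Roots: 1.1034 + 1.6513i, -1.6513 + 1.1034i, -1.1034 - 1.6513i, 1.6513 - 1.1034i


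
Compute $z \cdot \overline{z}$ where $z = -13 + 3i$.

z * conjugate(z) = |z|^2 = a^2 + b^2
= (-13)^2 + 3^2 = 178


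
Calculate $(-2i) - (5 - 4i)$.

(0 - 5) + (-2 - (-4))i = -5 + 2i


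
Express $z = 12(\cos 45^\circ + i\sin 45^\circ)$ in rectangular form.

a = r cos θ = 12 * sqrt(2)/2 = 6*sqrt(2)
b = r sin θ = 12 * sqrt(2)/2 = 6*sqrt(2)
z = 6*sqrt(2) + 6*sqrt(2)i


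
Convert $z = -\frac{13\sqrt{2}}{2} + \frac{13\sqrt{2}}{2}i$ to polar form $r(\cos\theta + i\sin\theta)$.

r = |z| = sqrt(a^2 + b^2) = sqrt((-13*sqrt(2)/2)^2 + (13*sqrt(2)/2)^2) = sqrt(169/2 + 169/2) = sqrt(169) = 13
θ = arctan(b/a) = arctan(9.1924/-9.1924) (quadrant-adjusted) = 135°
z = 13(cos 135° + i sin 135°)


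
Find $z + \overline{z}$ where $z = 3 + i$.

z + conjugate(z) = (a + bi) + (a - bi) = 2a
= 2 * 3 = 6


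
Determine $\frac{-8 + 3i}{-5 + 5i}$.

Multiply numerator and denominator by conjugate (-5 - 5i):
= (-8 + 3i)(-5 - 5i) / ((-5)^2 + 5^2)
= (55 + 25i) / 50
Divide through by 5: (11 + 5i) / 10
= 11/10 + (1/2)i


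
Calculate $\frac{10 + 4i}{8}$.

Divisor is real, so divide each part by 8:
= 5/4 + (1/2)i


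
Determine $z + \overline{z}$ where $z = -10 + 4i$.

z + conjugate(z) = (a + bi) + (a - bi) = 2a
= 2 * (-10) = -20


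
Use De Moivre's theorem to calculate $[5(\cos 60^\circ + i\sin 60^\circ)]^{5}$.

By De Moivre: z^n = r^n(cos(nθ) + i sin(nθ))
= 5^5(cos(5*60°) + i sin(5*60°))
= 3125(cos 300° + i sin 300°)
= 3125/2 - (3125*sqrt(3)/2)i


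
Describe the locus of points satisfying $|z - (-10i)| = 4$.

|z - z0| = r describes a circle centered at z0 with radius r
Here z0 = -10i and r = 4
Locus: Circle centered at (0, -10) with radius 4


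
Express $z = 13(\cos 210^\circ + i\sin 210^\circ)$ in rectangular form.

a = r cos θ = 13 * -sqrt(3)/2 = -13*sqrt(3)/2
b = r sin θ = 13 * -1/2 = -13/2
z = -13*sqrt(3)/2 - (13/2)i


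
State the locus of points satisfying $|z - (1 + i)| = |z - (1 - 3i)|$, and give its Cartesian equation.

|z - z1| = |z - z2| means z is equidistant from z1 and z2,
i.e. the perpendicular bisector of the segment from (1, 1) to (1, -3) (midpoint (1, -1)).
With z = x + yi, square both sides:
(x - 1)^2 + (y - 1)^2 = (x - 1)^2 + (y - (-3))^2
The x^2 and y^2 terms cancel: 0x + (-8)y = 10 - 2 = 8
Simplify: y = -1
Locus: Perpendicular bisector of the segment from (1, 1) to (1, -3): the line y = -1


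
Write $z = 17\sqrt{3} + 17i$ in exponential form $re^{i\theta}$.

r = |z| = sqrt((17*sqrt(3))^2 + (17)^2) = sqrt(867 + 289) = sqrt(1156) = 34
θ = arctan(b/a) = arctan(17/29.4449) (quadrant-adjusted) = 30° = π/6
z = 34e^(i*π/6)


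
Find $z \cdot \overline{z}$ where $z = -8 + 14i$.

z * conjugate(z) = |z|^2 = a^2 + b^2
= (-8)^2 + 14^2 = 260


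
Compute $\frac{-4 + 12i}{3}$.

Divisor is real, so divide each part by 3:
= -4/3 + 4i


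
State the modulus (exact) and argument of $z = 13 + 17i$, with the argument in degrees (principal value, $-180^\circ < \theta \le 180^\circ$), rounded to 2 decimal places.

|z| = sqrt(13^2 + 17^2) = sqrt(458)
arg(z) = arctan(b/a) = arctan(17/13) (quadrant-adjusted) = 52.59°


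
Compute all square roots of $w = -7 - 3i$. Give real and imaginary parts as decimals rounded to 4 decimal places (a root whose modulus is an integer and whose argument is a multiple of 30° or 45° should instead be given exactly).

|w| = sqrt(58) ≈ 7.615773, arg(w) ≈ 203.198591°
Root modulus = sqrt(58)^(1/2) ≈ 2.759669
Root arguments: θ_k = (arg(w) + 360°k)/2 for k = 0, 1, ..., 1
Compute each root as (root modulus)(cos θ_k + i sin θ_k) using full-precision intermediates, then round to 4 decimal places.
Roots: -0.5549 + 2.7033i, 0.5549 - 2.7033i


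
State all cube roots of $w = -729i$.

|w| = 729, arg(w) = 270°
Root modulus = 729^(1/3) = 9
Root arguments: θ_k = (270° + 360°k)/3 for k = 0, 1, ..., 2
Roots: 9i, -9*sqrt(3)/2 - (9/2)i, 9*sqrt(3)/2 - (9/2)i


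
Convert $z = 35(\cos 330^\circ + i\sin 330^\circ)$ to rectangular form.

a = r cos θ = 35 * sqrt(3)/2 = 35*sqrt(3)/2
b = r sin θ = 35 * -1/2 = -35/2
z = 35*sqrt(3)/2 - (35/2)i


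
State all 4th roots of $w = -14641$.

|w| = 14641, arg(w) = 180°
Root modulus = 14641^(1/4) = 11
Root arguments: θ_k = (180° + 360°k)/4 for k = 0, 1, ..., 3
Roots: 11*sqrt(2)/2 + (11*sqrt(2)/2)i, -11*sqrt(2)/2 + (11*sqrt(2)/2)i, -11*sqrt(2)/2 - (11*sqrt(2)/2)i, 11*sqrt(2)/2 - (11*sqrt(2)/2)i


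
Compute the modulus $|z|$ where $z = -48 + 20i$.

|z| = sqrt(a^2 + b^2) = sqrt((-48)^2 + 20^2) = sqrt(2704) = 52


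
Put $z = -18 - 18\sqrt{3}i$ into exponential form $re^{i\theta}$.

r = |z| = sqrt((-18)^2 + (-18*sqrt(3))^2) = sqrt(324 + 972) = sqrt(1296) = 36
θ = arctan(b/a) = arctan(-31.1769/-18) (quadrant-adjusted) = 240° = 4π/3
z = 36e^(i*4π/3)


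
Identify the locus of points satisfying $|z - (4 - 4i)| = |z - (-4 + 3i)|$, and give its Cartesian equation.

|z - z1| = |z - z2| means z is equidistant from z1 and z2,
i.e. the perpendicular bisector of the segment from (4, -4) to (-4, 3) (midpoint (0, -1/2)).
With z = x + yi, square both sides:
(x - 4)^2 + (y - (-4))^2 = (x - (-4))^2 + (y - 3)^2
The x^2 and y^2 terms cancel: -16x + 14y = 25 - 32 = -7
Simplify: 16x - 14y = 7
Locus: Perpendicular bisector of the segment from (4, -4) to (-4, 3): the line 16x - 14y = 7


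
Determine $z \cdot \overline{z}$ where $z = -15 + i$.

z * conjugate(z) = |z|^2 = a^2 + b^2
= (-15)^2 + 1^2 = 226


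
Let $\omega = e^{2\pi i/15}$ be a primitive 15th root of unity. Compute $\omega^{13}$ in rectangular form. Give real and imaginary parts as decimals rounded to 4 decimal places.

ω^13 = e^(2πi·13/15) = e^(i·26π/15)
= cos(26π/15) + i sin(26π/15)
= 0.6691 - 0.7431i


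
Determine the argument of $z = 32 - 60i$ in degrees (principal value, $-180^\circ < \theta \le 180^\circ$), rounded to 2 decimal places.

θ = arctan(b/a) = arctan(-60/32) (quadrant-adjusted) = -61.93°


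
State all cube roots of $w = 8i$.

|w| = 8, arg(w) = 90°
Root modulus = 8^(1/3) = 2
Root arguments: θ_k = (90° + 360°k)/3 for k = 0, 1, ..., 2
Roots: sqrt(3) + i, -sqrt(3) + i, -2i


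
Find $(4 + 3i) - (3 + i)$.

(4 - 3) + (3 - 1)i = 1 + 2i


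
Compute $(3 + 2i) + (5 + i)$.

(3 + 5) + (2 + 1)i = 8 + 3i


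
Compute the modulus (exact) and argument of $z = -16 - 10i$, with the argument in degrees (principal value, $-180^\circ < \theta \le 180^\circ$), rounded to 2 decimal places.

|z| = sqrt((-16)^2 + (-10)^2) = sqrt(356)
arg(z) = arctan(b/a) = arctan(-10/-16) (quadrant-adjusted) = -147.99°


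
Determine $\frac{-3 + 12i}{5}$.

Divisor is real, so divide each part by 5:
= -3/5 + (12/5)i


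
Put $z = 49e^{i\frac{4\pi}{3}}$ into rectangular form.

a = r cos θ = 49 * -1/2 = -49/2
b = r sin θ = 49 * -sqrt(3)/2 = -49*sqrt(3)/2
z = -49/2 - (49*sqrt(3)/2)i


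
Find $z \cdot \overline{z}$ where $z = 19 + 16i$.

z * conjugate(z) = |z|^2 = a^2 + b^2
= 19^2 + 16^2 = 617


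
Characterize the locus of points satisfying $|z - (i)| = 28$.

|z - z0| = r describes a circle centered at z0 with radius r
Here z0 = i and r = 28
Locus: Circle centered at (0, 1) with radius 28


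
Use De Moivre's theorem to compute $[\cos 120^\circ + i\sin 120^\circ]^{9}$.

By De Moivre: z^n = r^n(cos(nθ) + i sin(nθ))
= 1^9(cos(9*120°) + i sin(9*120°))
= 1(cos 0° + i sin 0°)
= 1


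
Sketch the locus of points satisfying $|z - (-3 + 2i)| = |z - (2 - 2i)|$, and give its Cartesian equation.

|z - z1| = |z - z2| means z is equidistant from z1 and z2,
i.e. the perpendicular bisector of the segment from (-3, 2) to (2, -2) (midpoint (-1/2, 0)).
With z = x + yi, square both sides:
(x - (-3))^2 + (y - 2)^2 = (x - 2)^2 + (y - (-2))^2
The x^2 and y^2 terms cancel: 10x + (-8)y = 8 - 13 = -5
Simplify: 10x - 8y = -5
Locus: Perpendicular bisector of the segment from (-3, 2) to (2, -2): the line 10x - 8y = -5


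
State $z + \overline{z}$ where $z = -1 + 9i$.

z + conjugate(z) = (a + bi) + (a - bi) = 2a
= 2 * (-1) = -2


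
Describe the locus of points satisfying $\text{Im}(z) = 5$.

Im(z) = y where z = x + yi; the equation y = 5 is satisfied by all points with that y-coordinate
Locus: Horizontal line y = 5


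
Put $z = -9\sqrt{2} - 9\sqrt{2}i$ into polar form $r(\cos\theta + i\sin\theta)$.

r = |z| = sqrt(a^2 + b^2) = sqrt((-9*sqrt(2))^2 + (-9*sqrt(2))^2) = sqrt(162 + 162) = sqrt(324) = 18
θ = arctan(b/a) = arctan(-12.7279/-12.7279) (quadrant-adjusted) = 225°
z = 18(cos 225° + i sin 225°)


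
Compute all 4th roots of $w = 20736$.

|w| = 20736, arg(w) = 0°
Root modulus = 20736^(1/4) = 12
Root arguments: θ_k = (0° + 360°k)/4 for k = 0, 1, ..., 3
Roots: 12, 12i, -12, -12i


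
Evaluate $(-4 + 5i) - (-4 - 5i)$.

(-4 - (-4)) + (5 - (-5))i = 10i


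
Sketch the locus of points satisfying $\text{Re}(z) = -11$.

Re(z) = x where z = x + yi; the equation x = -11 is satisfied by all points with that x-coordinate
Locus: Vertical line x = -11


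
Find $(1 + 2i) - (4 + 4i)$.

(1 - 4) + (2 - 4)i = -3 - 2i


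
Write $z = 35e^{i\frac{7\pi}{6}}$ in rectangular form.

a = r cos θ = 35 * -sqrt(3)/2 = -35*sqrt(3)/2
b = r sin θ = 35 * -1/2 = -35/2
z = -35*sqrt(3)/2 - (35/2)i


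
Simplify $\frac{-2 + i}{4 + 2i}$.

Multiply numerator and denominator by conjugate (4 - 2i):
= (-2 + i)(4 - 2i) / (4^2 + 2^2)
= (-6 + 8i) / 20
Divide through by 2: (-3 + 4i) / 10
= -3/10 + (2/5)i


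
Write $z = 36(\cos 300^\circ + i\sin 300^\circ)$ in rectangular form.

a = r cos θ = 36 * 1/2 = 18
b = r sin θ = 36 * -sqrt(3)/2 = -18*sqrt(3)
z = 18 - 18*sqrt(3)i


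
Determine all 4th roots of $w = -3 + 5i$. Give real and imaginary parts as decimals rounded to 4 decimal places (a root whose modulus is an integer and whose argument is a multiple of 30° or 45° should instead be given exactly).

|w| = sqrt(34) ≈ 5.830952, arg(w) ≈ 120.963757°
Root modulus = sqrt(34)^(1/4) ≈ 1.553942
Root arguments: θ_k = (arg(w) + 360°k)/4 for k = 0, 1, ..., 3
Compute each root as (root modulus)(cos θ_k + i sin θ_k) using full-precision intermediates, then round to 4 decimal places.
Roots: 1.3425 + 0.7826i, -0.7826 + 1.3425i, -1.3425 - 0.7826i, 0.7826 - 1.3425i


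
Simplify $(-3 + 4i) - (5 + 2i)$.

(-3 - 5) + (4 - 2)i = -8 + 2i


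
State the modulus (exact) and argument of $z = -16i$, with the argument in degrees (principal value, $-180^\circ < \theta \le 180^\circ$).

|z| = sqrt(0^2 + (-16)^2) = 16
a = 0 and b < 0, so z lies on the negative imaginary axis: arg(z) = -90°


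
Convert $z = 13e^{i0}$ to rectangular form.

a = r cos θ = 13 * 1 = 13
b = r sin θ = 13 * 0 = 0
z = 13


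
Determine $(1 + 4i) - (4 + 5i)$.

(1 - 4) + (4 - 5)i = -3 - i


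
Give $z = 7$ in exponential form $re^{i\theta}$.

r = |z| = sqrt((7)^2 + (0)^2) = sqrt(49 + 0) = sqrt(49) = 7
b = 0 and a > 0, so z lies on the positive real axis: θ = 0
z = 7e^(i*0) = 7


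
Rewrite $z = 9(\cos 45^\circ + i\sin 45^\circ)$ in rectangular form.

a = r cos θ = 9 * sqrt(2)/2 = 9*sqrt(2)/2
b = r sin θ = 9 * sqrt(2)/2 = 9*sqrt(2)/2
z = 9*sqrt(2)/2 + (9*sqrt(2)/2)i


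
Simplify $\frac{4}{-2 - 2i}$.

Multiply numerator and denominator by conjugate (-2 + 2i):
= (4)(-2 + 2i) / ((-2)^2 + (-2)^2)
= (-8 + 8i) / 8
= -1 + i


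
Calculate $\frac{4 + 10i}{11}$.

Divisor is real, so divide each part by 11:
= 4/11 + (10/11)i


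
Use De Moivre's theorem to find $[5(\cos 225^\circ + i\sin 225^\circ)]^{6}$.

By De Moivre: z^n = r^n(cos(nθ) + i sin(nθ))
= 5^6(cos(6*225°) + i sin(6*225°))
= 15625(cos 270° + i sin 270°)
= -15625i


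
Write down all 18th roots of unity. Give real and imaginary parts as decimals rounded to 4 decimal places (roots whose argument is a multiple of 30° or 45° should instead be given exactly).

ω_k = e^(2πik/18) = cos(2πk/18) + i sin(2πk/18) for k = 0, 1, ..., 17
Roots: 1, 0.9397 + 0.3420i, 0.7660 + 0.6428i, 1/2 + (sqrt(3)/2)i, 0.1736 + 0.9848i, -0.1736 + 0.9848i, -1/2 + (sqrt(3)/2)i, -0.7660 + 0.6428i, -0.9397 + 0.3420i, -1, -0.9397 - 0.3420i, -0.7660 - 0.6428i, -1/2 - (sqrt(3)/2)i, -0.1736 - 0.9848i, 0.1736 - 0.9848i, 1/2 - (sqrt(3)/2)i, 0.7660 - 0.6428i, 0.9397 - 0.3420i


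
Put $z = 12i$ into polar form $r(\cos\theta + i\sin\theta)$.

r = |z| = sqrt(a^2 + b^2) = sqrt((0)^2 + (12)^2) = sqrt(0 + 144) = sqrt(144) = 12
a = 0 and b > 0, so z lies on the positive imaginary axis: θ = 90°
z = 12(cos 90° + i sin 90°)


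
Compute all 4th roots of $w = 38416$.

|w| = 38416, arg(w) = 0°
Root modulus = 38416^(1/4) = 14
Root arguments: θ_k = (0° + 360°k)/4 for k = 0, 1, ..., 3
Roots: 14, 14i, -14, -14i


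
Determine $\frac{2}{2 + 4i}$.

Multiply numerator and denominator by conjugate (2 - 4i):
= (2)(2 - 4i) / (2^2 + 4^2)
= (4 - 8i) / 20
Divide through by 4: (1 - 2i) / 5
= 1/5 - (2/5)i


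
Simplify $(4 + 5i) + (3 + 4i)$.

(4 + 3) + (5 + 4)i = 7 + 9i


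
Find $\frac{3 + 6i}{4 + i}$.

Multiply numerator and denominator by conjugate (4 - i):
= (3 + 6i)(4 - i) / (4^2 + 1^2)
= (18 + 21i) / 17
= 18/17 + (21/17)i


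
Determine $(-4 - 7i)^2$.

(a + bi)^2 = a^2 - b^2 + 2abi
= (-4)^2 - (-7)^2 + 2*(-4)*(-7)i
= -33 + 56i


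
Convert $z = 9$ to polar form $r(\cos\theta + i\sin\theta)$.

r = |z| = sqrt(a^2 + b^2) = sqrt((9)^2 + (0)^2) = sqrt(81 + 0) = sqrt(81) = 9
b = 0 and a > 0, so z lies on the positive real axis: θ = 0°
z = 9(cos 0° + i sin 0°)


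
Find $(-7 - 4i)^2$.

(a + bi)^2 = a^2 - b^2 + 2abi
= (-7)^2 - (-4)^2 + 2*(-7)*(-4)i
= 33 + 56i


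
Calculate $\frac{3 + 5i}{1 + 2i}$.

Multiply numerator and denominator by conjugate (1 - 2i):
= (3 + 5i)(1 - 2i) / (1^2 + 2^2)
= (13 - i) / 5
= 13/5 - (1/5)i


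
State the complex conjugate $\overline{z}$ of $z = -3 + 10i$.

If z = a + bi, then conjugate(z) = a - bi
conjugate(-3 + 10i) = -3 - 10i


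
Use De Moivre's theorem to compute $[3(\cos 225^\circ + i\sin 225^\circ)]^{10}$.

By De Moivre: z^n = r^n(cos(nθ) + i sin(nθ))
= 3^10(cos(10*225°) + i sin(10*225°))
= 59049(cos 90° + i sin 90°)
= 59049i


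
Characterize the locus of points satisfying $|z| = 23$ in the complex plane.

|z| = 23 means sqrt(x^2 + y^2) = 23
This is a circle of radius 23 centered at the origin


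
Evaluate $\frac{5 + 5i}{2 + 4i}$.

Multiply numerator and denominator by conjugate (2 - 4i):
= (5 + 5i)(2 - 4i) / (2^2 + 4^2)
= (30 - 10i) / 20
Divide through by 10: (3 - i) / 2
= 3/2 - (1/2)i


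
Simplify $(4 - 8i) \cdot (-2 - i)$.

(a1*a2 - b1*b2) + (a1*b2 + b1*a2)i
= (-8 - 8) + (-4 + 16)i
= -16 + 12i


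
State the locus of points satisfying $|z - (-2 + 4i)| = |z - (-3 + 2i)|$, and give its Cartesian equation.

|z - z1| = |z - z2| means z is equidistant from z1 and z2,
i.e. the perpendicular bisector of the segment from (-2, 4) to (-3, 2) (midpoint (-5/2, 3)).
With z = x + yi, square both sides:
(x - (-2))^2 + (y - 4)^2 = (x - (-3))^2 + (y - 2)^2
The x^2 and y^2 terms cancel: -2x + (-4)y = 13 - 20 = -7
Simplify: 2x + 4y = 7
Locus: Perpendicular bisector of the segment from (-2, 4) to (-3, 2): the line 2x + 4y = 7


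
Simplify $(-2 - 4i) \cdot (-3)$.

(a1*a2 - b1*b2) + (a1*b2 + b1*a2)i
= (6 - 0) + (0 + 12)i
= 6 + 12i


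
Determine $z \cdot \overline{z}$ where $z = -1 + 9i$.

z * conjugate(z) = |z|^2 = a^2 + b^2
= (-1)^2 + 9^2 = 82


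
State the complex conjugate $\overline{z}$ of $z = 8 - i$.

If z = a + bi, then conjugate(z) = a - bi
conjugate(8 - i) = 8 + i


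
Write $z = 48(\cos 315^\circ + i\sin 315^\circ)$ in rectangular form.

a = r cos θ = 48 * sqrt(2)/2 = 24*sqrt(2)
b = r sin θ = 48 * -sqrt(2)/2 = -24*sqrt(2)
z = 24*sqrt(2) - 24*sqrt(2)i


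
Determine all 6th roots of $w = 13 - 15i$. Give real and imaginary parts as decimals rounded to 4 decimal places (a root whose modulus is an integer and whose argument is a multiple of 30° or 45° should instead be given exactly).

|w| = sqrt(394) ≈ 19.849433, arg(w) ≈ 310.914383°
Root modulus = sqrt(394)^(1/6) ≈ 1.645475
Root arguments: θ_k = (arg(w) + 360°k)/6 for k = 0, 1, ..., 5
Compute each root as (root modulus)(cos θ_k + i sin θ_k) using full-precision intermediates, then round to 4 decimal places.
Roots: 1.0171 + 1.2934i, -0.6116 + 1.5276i, -1.6287 + 0.2342i, -1.0171 - 1.2934i, 0.6116 - 1.5276i, 1.6287 - 0.2342i


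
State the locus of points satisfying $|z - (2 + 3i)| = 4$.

|z - z0| = r describes a circle centered at z0 with radius r
Here z0 = 2 + 3i and r = 4
Locus: Circle centered at (2, 3) with radius 4


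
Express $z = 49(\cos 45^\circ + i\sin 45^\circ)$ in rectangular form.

a = r cos θ = 49 * sqrt(2)/2 = 49*sqrt(2)/2
b = r sin θ = 49 * sqrt(2)/2 = 49*sqrt(2)/2
z = 49*sqrt(2)/2 + (49*sqrt(2)/2)i


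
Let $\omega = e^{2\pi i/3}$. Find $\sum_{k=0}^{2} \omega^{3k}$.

Since 3 divides 3, ω^3 = (ω^3)^1 = 1^1 = 1, so every term is 1.
Sum = 3 · 1 = 3


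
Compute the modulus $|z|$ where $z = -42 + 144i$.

|z| = sqrt(a^2 + b^2) = sqrt((-42)^2 + 144^2) = sqrt(22500) = 150


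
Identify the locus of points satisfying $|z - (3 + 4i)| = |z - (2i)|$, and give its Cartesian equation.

|z - z1| = |z - z2| means z is equidistant from z1 and z2,
i.e. the perpendicular bisector of the segment from (3, 4) to (0, 2) (midpoint (3/2, 3)).
With z = x + yi, square both sides:
(x - 3)^2 + (y - 4)^2 = (x - 0)^2 + (y - 2)^2
The x^2 and y^2 terms cancel: -6x + (-4)y = 4 - 25 = -21
Simplify: 6x + 4y = 21
Locus: Perpendicular bisector of the segment from (3, 4) to (0, 2): the line 6x + 4y = 21


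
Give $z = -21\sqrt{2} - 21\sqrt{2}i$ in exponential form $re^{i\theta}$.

r = |z| = sqrt((-21*sqrt(2))^2 + (-21*sqrt(2))^2) = sqrt(882 + 882) = sqrt(1764) = 42
θ = arctan(b/a) = arctan(-29.6985/-29.6985) (quadrant-adjusted) = 225° = 5π/4
z = 42e^(i*5π/4)


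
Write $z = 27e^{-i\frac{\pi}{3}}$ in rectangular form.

a = r cos θ = 27 * 1/2 = 27/2
b = r sin θ = 27 * -sqrt(3)/2 = -27*sqrt(3)/2
z = 27/2 - (27*sqrt(3)/2)i


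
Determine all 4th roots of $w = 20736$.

|w| = 20736, arg(w) = 0°
Root modulus = 20736^(1/4) = 12
Root arguments: θ_k = (0° + 360°k)/4 for k = 0, 1, ..., 3
Roots: 12, 12i, -12, -12i


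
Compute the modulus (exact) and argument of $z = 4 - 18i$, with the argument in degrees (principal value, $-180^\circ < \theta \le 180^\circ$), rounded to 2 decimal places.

|z| = sqrt(4^2 + (-18)^2) = sqrt(340)
arg(z) = arctan(b/a) = arctan(-18/4) (quadrant-adjusted) = -77.47°


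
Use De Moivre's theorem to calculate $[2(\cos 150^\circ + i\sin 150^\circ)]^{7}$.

By De Moivre: z^n = r^n(cos(nθ) + i sin(nθ))
= 2^7(cos(7*150°) + i sin(7*150°))
= 128(cos 330° + i sin 330°)
= 64*sqrt(3) - 64i


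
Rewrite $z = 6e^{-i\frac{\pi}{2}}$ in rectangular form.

a = r cos θ = 6 * 0 = 0
b = r sin θ = 6 * -1 = -6
z = -6i


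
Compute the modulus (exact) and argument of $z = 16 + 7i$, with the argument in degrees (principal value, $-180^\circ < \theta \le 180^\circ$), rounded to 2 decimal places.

|z| = sqrt(16^2 + 7^2) = sqrt(305)
arg(z) = arctan(b/a) = arctan(7/16) (quadrant-adjusted) = 23.63°


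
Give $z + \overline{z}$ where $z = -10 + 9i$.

z + conjugate(z) = (a + bi) + (a - bi) = 2a
= 2 * (-10) = -20


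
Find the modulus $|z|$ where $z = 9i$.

|z| = sqrt(a^2 + b^2) = sqrt(0^2 + 9^2) = sqrt(81) = 9


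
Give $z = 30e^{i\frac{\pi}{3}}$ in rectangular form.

a = r cos θ = 30 * 1/2 = 15
b = r sin θ = 30 * sqrt(3)/2 = 15*sqrt(3)
z = 15 + 15*sqrt(3)i


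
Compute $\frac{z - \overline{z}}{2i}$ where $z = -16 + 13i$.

z - conjugate(z) = 2bi
(z - conjugate(z))/(2i) = 2bi/(2i) = b = 13


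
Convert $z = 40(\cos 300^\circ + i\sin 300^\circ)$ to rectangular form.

a = r cos θ = 40 * 1/2 = 20
b = r sin θ = 40 * -sqrt(3)/2 = -20*sqrt(3)
z = 20 - 20*sqrt(3)i


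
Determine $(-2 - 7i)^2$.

(a + bi)^2 = a^2 - b^2 + 2abi
= (-2)^2 - (-7)^2 + 2*(-2)*(-7)i
= -45 + 28i


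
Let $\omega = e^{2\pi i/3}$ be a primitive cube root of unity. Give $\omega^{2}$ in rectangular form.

ω^2 = e^(2πi·2/3) = e^(i·4π/3)
= cos(4π/3) + i sin(4π/3)
= -1/2 - (sqrt(3)/2)i


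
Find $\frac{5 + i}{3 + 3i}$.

Multiply numerator and denominator by conjugate (3 - 3i):
= (5 + i)(3 - 3i) / (3^2 + 3^2)
= (18 - 12i) / 18
Divide through by 6: (3 - 2i) / 3
= 1 - (2/3)i


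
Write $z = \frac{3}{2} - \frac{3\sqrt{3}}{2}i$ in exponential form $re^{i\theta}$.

r = |z| = sqrt((3/2)^2 + (-3*sqrt(3)/2)^2) = sqrt(9/4 + 27/4) = sqrt(9) = 3
θ = arctan(b/a) = arctan(-2.5981/1.5) (quadrant-adjusted) = -60° = -π/3
z = 3e^(-i*π/3)


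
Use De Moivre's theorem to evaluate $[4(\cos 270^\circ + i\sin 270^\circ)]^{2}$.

By De Moivre: z^n = r^n(cos(nθ) + i sin(nθ))
= 4^2(cos(2*270°) + i sin(2*270°))
= 16(cos 180° + i sin 180°)
= -16


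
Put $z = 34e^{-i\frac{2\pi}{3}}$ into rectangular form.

a = r cos θ = 34 * -1/2 = -17
b = r sin θ = 34 * -sqrt(3)/2 = -17*sqrt(3)
z = -17 - 17*sqrt(3)i


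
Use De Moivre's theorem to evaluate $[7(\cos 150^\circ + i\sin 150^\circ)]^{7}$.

By De Moivre: z^n = r^n(cos(nθ) + i sin(nθ))
= 7^7(cos(7*150°) + i sin(7*150°))
= 823543(cos 330° + i sin 330°)
= 823543*sqrt(3)/2 - (823543/2)i


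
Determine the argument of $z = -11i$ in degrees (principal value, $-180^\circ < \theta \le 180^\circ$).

a = 0 and b < 0, so z lies on the negative imaginary axis: θ = -90°


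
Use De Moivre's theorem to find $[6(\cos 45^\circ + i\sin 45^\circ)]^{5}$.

By De Moivre: z^n = r^n(cos(nθ) + i sin(nθ))
= 6^5(cos(5*45°) + i sin(5*45°))
= 7776(cos 225° + i sin 225°)
= -3888*sqrt(2) - 3888*sqrt(2)i


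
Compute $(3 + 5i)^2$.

(a + bi)^2 = a^2 - b^2 + 2abi
= 3^2 - 5^2 + 2*3*5i
= -16 + 30i


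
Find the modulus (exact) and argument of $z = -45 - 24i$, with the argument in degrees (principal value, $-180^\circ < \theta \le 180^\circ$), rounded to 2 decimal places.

|z| = sqrt((-45)^2 + (-24)^2) = 51
arg(z) = arctan(b/a) = arctan(-24/-45) (quadrant-adjusted) = -151.93°


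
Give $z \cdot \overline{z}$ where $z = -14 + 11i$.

z * conjugate(z) = |z|^2 = a^2 + b^2
= (-14)^2 + 11^2 = 317


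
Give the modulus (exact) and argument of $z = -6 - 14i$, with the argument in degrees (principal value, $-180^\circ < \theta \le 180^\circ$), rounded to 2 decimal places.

|z| = sqrt((-6)^2 + (-14)^2) = sqrt(232)
arg(z) = arctan(b/a) = arctan(-14/-6) (quadrant-adjusted) = -113.20°


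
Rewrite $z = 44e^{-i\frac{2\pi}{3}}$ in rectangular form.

a = r cos θ = 44 * -1/2 = -22
b = r sin θ = 44 * -sqrt(3)/2 = -22*sqrt(3)
z = -22 - 22*sqrt(3)i


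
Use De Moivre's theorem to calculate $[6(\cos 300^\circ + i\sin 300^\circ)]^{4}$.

By De Moivre: z^n = r^n(cos(nθ) + i sin(nθ))
= 6^4(cos(4*300°) + i sin(4*300°))
= 1296(cos 120° + i sin 120°)
= -648 + 648*sqrt(3)i


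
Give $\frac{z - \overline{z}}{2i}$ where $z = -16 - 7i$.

z - conjugate(z) = 2bi
(z - conjugate(z))/(2i) = 2bi/(2i) = b = -7


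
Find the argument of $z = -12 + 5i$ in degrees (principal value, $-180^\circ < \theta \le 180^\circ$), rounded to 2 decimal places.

θ = arctan(b/a) = arctan(5/-12) (quadrant-adjusted) = 157.38°


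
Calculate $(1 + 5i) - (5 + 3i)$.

(1 - 5) + (5 - 3)i = -4 + 2i


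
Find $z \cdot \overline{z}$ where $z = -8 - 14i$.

z * conjugate(z) = |z|^2 = a^2 + b^2
= (-8)^2 + (-14)^2 = 260


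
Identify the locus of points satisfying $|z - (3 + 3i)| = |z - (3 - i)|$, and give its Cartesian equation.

|z - z1| = |z - z2| means z is equidistant from z1 and z2,
i.e. the perpendicular bisector of the segment from (3, 3) to (3, -1) (midpoint (3, 1)).
With z = x + yi, square both sides:
(x - 3)^2 + (y - 3)^2 = (x - 3)^2 + (y - (-1))^2
The x^2 and y^2 terms cancel: 0x + (-8)y = 10 - 18 = -8
Simplify: y = 1
Locus: Perpendicular bisector of the segment from (3, 3) to (3, -1): the line y = 1


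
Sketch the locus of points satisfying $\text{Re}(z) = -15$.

Re(z) = x where z = x + yi; the equation x = -15 is satisfied by all points with that x-coordinate
Locus: Vertical line x = -15


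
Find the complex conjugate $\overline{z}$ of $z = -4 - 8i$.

If z = a + bi, then conjugate(z) = a - bi
conjugate(-4 - 8i) = -4 + 8i


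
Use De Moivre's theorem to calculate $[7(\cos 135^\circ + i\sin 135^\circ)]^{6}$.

By De Moivre: z^n = r^n(cos(nθ) + i sin(nθ))
= 7^6(cos(6*135°) + i sin(6*135°))
= 117649(cos 90° + i sin 90°)
= 117649i


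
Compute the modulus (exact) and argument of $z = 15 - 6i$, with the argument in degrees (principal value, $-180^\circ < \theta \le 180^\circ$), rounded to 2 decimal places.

|z| = sqrt(15^2 + (-6)^2) = sqrt(261)
arg(z) = arctan(b/a) = arctan(-6/15) (quadrant-adjusted) = -21.80°
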